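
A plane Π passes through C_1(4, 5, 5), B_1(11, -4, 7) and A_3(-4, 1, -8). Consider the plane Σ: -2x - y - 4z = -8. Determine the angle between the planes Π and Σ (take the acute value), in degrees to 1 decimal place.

C_1B_1 = (7, -9, 2), C_1A_3 = (-8, -4, -13); a normal to Π is C_1B_1 × C_1A_3 = (125, 75, -100).
Using C_1: Π has equation 125x + 75y - 100z = 375.
cos θ = |n₁·n₂| / (|n₁||n₂|) = |75| / (√31250 · √21).
θ = arccos(0.09258) ≈ 84.7°.

84.7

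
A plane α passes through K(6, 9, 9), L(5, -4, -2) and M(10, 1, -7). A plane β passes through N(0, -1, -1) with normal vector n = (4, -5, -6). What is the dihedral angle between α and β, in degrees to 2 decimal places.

KL = (-1, -13, -11), KM = (4, -8, -16); a normal to α is KL × KM = (120, -60, 60).
Using K: α has equation 120x - 60y + 60z = 720.
β: n·r = n·N gives 4x - 5y - 6z = 11.
cos θ = |n₁·n₂| / (|n₁||n₂|) = |420| / (√21600 · √77).
θ = arccos(0.32567) ≈ 70.99°.

70.99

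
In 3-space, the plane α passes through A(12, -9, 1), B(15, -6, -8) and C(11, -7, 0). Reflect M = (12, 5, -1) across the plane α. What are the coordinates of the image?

AB = (3, 3, -9), AC = (-1, 2, -1); a normal to α is AB × AC = (15, 12, 9).
Using A: α has equation 15x + 12y + 9z = 81.
λ = (n·M − d)/|n|² = (231 − 81)/450 = 1/3.
Reflection = M − 2λn = (12, 5, -1) − (2/3)·(15, 12, 9) = (2, -3, -7).

(2, -3, -7)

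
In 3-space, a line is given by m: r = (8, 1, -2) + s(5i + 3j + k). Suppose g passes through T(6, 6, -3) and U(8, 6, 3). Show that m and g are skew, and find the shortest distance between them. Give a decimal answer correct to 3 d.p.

A direction vector for g is U − T = (2, 0, 6).
Common perpendicular direction n = (5, 3, 1) × (2, 0, 6) = (18, -28, -6).
With w = (6, 6, -3) − (8, 1, -2) = (-2, 5, -1), w · n = -170.
Since n ≠ 0 the lines are not parallel, and w · n = -170 ≠ 0 so they do not intersect; hence they are skew.
Distance = |w · n| / |n| = |-170| / √1144 ≈ 5.026.

5.026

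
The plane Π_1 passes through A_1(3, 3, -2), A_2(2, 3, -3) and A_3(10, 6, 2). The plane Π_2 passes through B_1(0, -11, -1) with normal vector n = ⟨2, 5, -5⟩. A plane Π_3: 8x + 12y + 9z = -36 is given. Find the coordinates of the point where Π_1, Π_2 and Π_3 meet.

A_1A_2 = (-1, 0, -1), A_1A_3 = (7, 3, 4); a normal to Π_1 is A_1A_2 × A_1A_3 = (3, -3, -3).
Using A_1: Π_1 has equation 3x - 3y - 3z = 6.
Π_2: n·r = n·B_1 gives 2x + 5y - 5z = -50.
Solving the 3×3 linear system 3x - 3y - 3z = 6, 2x + 5y - 5z = -50, 8x + 12y + 9z = -36 (e.g. by elimination or Cramer's rule, determinant = 537) gives (0, -6, 4).

(0, -6, 4)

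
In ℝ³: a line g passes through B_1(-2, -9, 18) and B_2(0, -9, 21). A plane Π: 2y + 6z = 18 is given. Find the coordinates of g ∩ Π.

A direction vector for g is B_2 − B_1 = (2, 0, 3).
Substitute r = (-2, -9, 18) + t(2, 0, 3) into the plane: 90 + 18t = 18, so t = -4.
Intersection: (-2, -9, 18) + (-4)·(2, 0, 3) = (-10, -9, 6).

(-10, -9, 6)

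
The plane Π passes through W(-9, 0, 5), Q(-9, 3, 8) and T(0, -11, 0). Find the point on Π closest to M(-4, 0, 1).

(-6, -3, 4)

WQ = (0, 3, 3), WT = (9, -11, -5); a normal to Π is WQ × WT = (18, 27, -27).
Using W: Π has equation 18x + 27y - 27z = -297.
Foot = M − λn with λ = (n·M − d)/|n|² = (-99 − (-297))/1782 = 1/9.
Foot = (-4, 0, 1) − (1/9)·(18, 27, -27) = (-6, -3, 4).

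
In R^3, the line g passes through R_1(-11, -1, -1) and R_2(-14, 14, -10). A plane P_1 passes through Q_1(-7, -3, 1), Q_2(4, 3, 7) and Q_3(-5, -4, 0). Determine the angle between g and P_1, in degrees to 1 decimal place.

A direction vector for g is R_2 − R_1 = (-3, 15, -9).
Q_1Q_2 = (11, 6, 6), Q_1Q_3 = (2, -1, -1); a normal to P_1 is Q_1Q_2 × Q_1Q_3 = (0, 23, -23).
Using Q_1: P_1 has equation 23y - 23z = -92.
sin θ = |n·v| / (|n||v|) = |552| / (√1058 · √315) = 0.95618.
θ ≈ 73.0°.

73.0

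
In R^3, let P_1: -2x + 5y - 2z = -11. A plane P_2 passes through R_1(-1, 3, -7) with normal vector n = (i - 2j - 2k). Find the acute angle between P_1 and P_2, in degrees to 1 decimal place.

62.3

P_2: n·r = n·R_1 gives x - 2y - 2z = 7.
cos θ = |n₁·n₂| / (|n₁||n₂|) = |-8| / (√33 · √9).
θ = arccos(0.46421) ≈ 62.3°.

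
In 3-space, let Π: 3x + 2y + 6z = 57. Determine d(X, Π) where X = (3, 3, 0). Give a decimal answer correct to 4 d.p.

6.0000

n·X − d = (3)·(3) + (2)·(3) + (6)·(0) − 57 = -42; |n| = √49.
Distance = |-42| / √49 = 42/√49 ≈ 6.0000.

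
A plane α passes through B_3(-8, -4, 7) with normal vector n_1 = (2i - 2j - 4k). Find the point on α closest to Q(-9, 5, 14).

(-5, 1, 6)

α: n_1·r = n_1·B_3 gives 2x - 2y - 4z = -36.
Foot = Q − λn with λ = (n·Q − d)/|n|² = (-84 − (-36))/24 = -2.
Foot = (-9, 5, 14) − (-2)·(2, -2, -4) = (-5, 1, 6).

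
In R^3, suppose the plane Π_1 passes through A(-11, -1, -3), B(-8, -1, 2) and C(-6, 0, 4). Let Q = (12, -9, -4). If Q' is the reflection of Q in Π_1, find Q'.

AB = (3, 0, 5), AC = (5, 1, 7); a normal to Π_1 is AB × AC = (-5, 4, 3).
Using A: Π_1 has equation -5x + 4y + 3z = 42.
λ = (n·Q − d)/|n|² = (-108 − 42)/50 = -3.
Reflection = Q − 2λn = (12, -9, -4) − (-6)·(-5, 4, 3) = (-18, 15, 14).

(-18, 15, 14)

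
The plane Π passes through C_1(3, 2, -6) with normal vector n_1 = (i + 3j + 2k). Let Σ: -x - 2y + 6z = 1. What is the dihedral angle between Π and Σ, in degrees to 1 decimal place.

Π: n_1·r = n_1·C_1 gives x + 3y + 2z = -3.
cos θ = |n₁·n₂| / (|n₁||n₂|) = |5| / (√14 · √41).
θ = arccos(0.20870) ≈ 78.0°.

78.0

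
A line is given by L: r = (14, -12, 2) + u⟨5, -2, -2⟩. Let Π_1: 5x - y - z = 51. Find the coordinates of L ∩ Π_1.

Substitute r = (14, -12, 2) + t(5, -2, -2) into the plane: 80 + 29t = 51, so t = -1.
Intersection: (14, -12, 2) + (-1)·(5, -2, -2) = (9, -10, 4).

(9, -10, 4)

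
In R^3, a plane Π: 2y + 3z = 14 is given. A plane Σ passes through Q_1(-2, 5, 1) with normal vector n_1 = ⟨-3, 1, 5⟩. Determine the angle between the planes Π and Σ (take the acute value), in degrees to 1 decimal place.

37.2

Σ: n_1·r = n_1·Q_1 gives -3x + y + 5z = 16.
cos θ = |n₁·n₂| / (|n₁||n₂|) = |17| / (√13 · √35).
θ = arccos(0.79697) ≈ 37.2°.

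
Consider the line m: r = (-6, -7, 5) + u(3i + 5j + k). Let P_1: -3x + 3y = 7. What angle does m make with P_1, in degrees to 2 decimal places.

sin θ = |n·v| / (|n||v|) = |6| / (√18 · √35) = 0.23905.
θ ≈ 13.83°.

13.83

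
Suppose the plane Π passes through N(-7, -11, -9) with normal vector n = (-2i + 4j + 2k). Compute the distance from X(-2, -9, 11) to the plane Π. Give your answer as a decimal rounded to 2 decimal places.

7.76

Π: n·r = n·N gives -2x + 4y + 2z = -48.
n·X − d = (-2)·(-2) + (4)·(-9) + (2)·(11) − (-48) = 38; |n| = √24.
Distance = |38| / √24 = 38/√24 ≈ 7.76.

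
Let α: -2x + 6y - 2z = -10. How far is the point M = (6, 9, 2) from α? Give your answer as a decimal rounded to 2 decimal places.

7.24

n·M − d = (-2)·(6) + (6)·(9) + (-2)·(2) − (-10) = 48; |n| = √44.
Distance = |48| / √44 = 48/√44 ≈ 7.24.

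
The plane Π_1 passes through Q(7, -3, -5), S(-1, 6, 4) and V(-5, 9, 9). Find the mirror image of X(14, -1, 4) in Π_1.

(-4, -5, -8)

QS = (-8, 9, 9), QV = (-12, 12, 14); a normal to Π_1 is QS × QV = (18, 4, 12).
Using Q: Π_1 has equation 18x + 4y + 12z = 54.
λ = (n·X − d)/|n|² = (296 − 54)/484 = 1/2.
Reflection = X − 2λn = (14, -1, 4) − 1·(18, 4, 12) = (-4, -5, -8).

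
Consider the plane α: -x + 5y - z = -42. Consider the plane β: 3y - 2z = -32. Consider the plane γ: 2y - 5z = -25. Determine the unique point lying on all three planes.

(-9, -10, 1)

Solving the 3×3 linear system -x + 5y - z = -42, 3y - 2z = -32, 2y - 5z = -25 (e.g. by elimination or Cramer's rule, determinant = 11) gives (-9, -10, 1).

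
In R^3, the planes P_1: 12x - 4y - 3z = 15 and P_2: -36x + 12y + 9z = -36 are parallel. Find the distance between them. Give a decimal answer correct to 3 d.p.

Rescale P_2 by 1/(-3): 12x - 4y - 3z = 12. Then distance = |15 − 12| / √169 ≈ 0.231.

0.231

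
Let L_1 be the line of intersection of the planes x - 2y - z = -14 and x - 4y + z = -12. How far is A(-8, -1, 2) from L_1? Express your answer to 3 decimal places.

2.558

Direction of L_1: (1, -2, -1) × (1, -4, 1) = (-6, -2, -2).
A point on L_1: solving the two plane equations with x = -4 gives (-4, 3, 4).
Taking (-4, 3, 4) on L_1 with direction v = (-6, -2, -2): w = A − (-4, 3, 4) = (-4, -4, -2), and w × v = (4, 4, -16).
Distance = |w × v| / |v| = √288 / √44 ≈ 2.558.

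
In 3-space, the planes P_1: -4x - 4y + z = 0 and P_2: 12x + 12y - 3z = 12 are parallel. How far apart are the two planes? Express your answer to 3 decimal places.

Rescale P_2 by 1/(-3): -4x - 4y + z = -4. Then distance = |0 − (-4)| / √33 ≈ 0.696.

0.696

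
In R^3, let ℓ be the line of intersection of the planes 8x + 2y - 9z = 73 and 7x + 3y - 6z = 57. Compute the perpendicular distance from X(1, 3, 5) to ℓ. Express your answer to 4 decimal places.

9.9750

Direction of ℓ: (8, 2, -9) × (7, 3, -6) = (15, -15, 10).
A point on ℓ: solving the two plane equations with x = 6 gives (6, -1, -3).
Taking (6, -1, -3) on ℓ with direction v = (15, -15, 10): w = X − (6, -1, -3) = (-5, 4, 8), and w × v = (160, 170, 15).
Distance = |w × v| / |v| = √54725 / √550 ≈ 9.9750.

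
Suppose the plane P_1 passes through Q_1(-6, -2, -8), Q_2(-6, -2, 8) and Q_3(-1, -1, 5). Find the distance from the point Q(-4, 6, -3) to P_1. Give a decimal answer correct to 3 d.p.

7.452

Q_1Q_2 = (0, 0, 16), Q_1Q_3 = (5, 1, 13); a normal to P_1 is Q_1Q_2 × Q_1Q_3 = (-16, 80, 0).
Using Q_1: P_1 has equation -16x + 80y = -64.
n·Q − d = (-16)·(-4) + (80)·(6) + (0)·(-3) − (-64) = 608; |n| = √6656.
Distance = |608| / √6656 = 608/√6656 ≈ 7.452.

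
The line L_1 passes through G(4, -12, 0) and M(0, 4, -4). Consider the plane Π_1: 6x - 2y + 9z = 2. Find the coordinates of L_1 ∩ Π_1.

A direction vector for L_1 is M − G = (-4, 16, -4).
Substitute r = (4, -12, 0) + t(-4, 16, -4) into the plane: 48 + (-92)t = 2, so t = 1/2.
Intersection: (4, -12, 0) + (1/2)·(-4, 16, -4) = (2, -4, -2).

(2, -4, -2)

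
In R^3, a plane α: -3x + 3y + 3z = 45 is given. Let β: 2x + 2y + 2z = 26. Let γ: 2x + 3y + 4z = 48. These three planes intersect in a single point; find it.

Solving the 3×3 linear system -3x + 3y + 3z = 45, 2x + 2y + 2z = 26, 2x + 3y + 4z = 48 (e.g. by elimination or Cramer's rule, determinant = -12) gives (-1, 6, 8).

(-1, 6, 8)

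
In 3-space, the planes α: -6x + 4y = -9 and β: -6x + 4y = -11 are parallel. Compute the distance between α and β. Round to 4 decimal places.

Same normal n = (-6, 4, 0) with |n| = √52; distance = |-9 − (-11)| / |n| = 2/√52 ≈ 0.2774.

0.2774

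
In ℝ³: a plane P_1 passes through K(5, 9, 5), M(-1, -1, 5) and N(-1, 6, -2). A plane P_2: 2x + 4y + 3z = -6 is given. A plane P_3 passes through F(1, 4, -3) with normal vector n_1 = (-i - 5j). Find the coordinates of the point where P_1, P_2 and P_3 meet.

KM = (-6, -10, 0), KN = (-6, -3, -7); a normal to P_1 is KM × KN = (70, -42, -42).
Using K: P_1 has equation 70x - 42y - 42z = -238.
P_3: n_1·r = n_1·F gives -x - 5y = -21.
Solving the 3×3 linear system 70x - 42y - 42z = -238, 2x + 4y + 3z = -6, -x - 5y = -21 (e.g. by elimination or Cramer's rule, determinant = 1428) gives (-4, 5, -6).

(-4, 5, -6)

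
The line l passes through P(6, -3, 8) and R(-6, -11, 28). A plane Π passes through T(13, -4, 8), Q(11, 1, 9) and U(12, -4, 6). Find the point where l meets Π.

(9, -1, 3)

A direction vector for l is R − P = (-12, -8, 20).
TQ = (-2, 5, 1), TU = (-1, 0, -2); a normal to Π is TQ × TU = (-10, -5, 5).
Using T: Π has equation -10x - 5y + 5z = -70.
Substitute r = (6, -3, 8) + t(-12, -8, 20) into the plane: -5 + 260t = -70, so t = -1/4.
Intersection: (6, -3, 8) + (-1/4)·(-12, -8, 20) = (9, -1, 3).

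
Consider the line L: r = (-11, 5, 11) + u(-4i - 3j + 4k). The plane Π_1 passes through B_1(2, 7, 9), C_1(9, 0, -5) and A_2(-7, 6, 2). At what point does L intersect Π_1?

B_1C_1 = (7, -7, -14), B_1A_2 = (-9, -1, -7); a normal to Π_1 is B_1C_1 × B_1A_2 = (35, 175, -70).
Using B_1: Π_1 has equation 35x + 175y - 70z = 665.
Substitute r = (-11, 5, 11) + t(-4, -3, 4) into the plane: -280 + (-945)t = 665, so t = -1.
Intersection: (-11, 5, 11) + (-1)·(-4, -3, 4) = (-7, 8, 7).

(-7, 8, 7)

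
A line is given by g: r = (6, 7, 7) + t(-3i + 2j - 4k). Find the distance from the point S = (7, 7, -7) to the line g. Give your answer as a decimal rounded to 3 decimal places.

Taking (6, 7, 7) on g with direction v = (-3, 2, -4): w = S − (6, 7, 7) = (1, 0, -14), and w × v = (28, 46, 2).
Distance = |w × v| / |v| = √2904 / √29 ≈ 10.007.

10.007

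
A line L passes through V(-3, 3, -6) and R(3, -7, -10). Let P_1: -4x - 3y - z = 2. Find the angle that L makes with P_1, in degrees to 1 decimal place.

A direction vector for L is R − V = (6, -10, -4).
sin θ = |n·v| / (|n||v|) = |10| / (√26 · √152) = 0.15907.
θ ≈ 9.2°.

9.2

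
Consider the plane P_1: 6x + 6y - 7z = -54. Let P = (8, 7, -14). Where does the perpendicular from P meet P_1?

(-4, -5, 0)

Foot = P − λn with λ = (n·P − d)/|n|² = (188 − (-54))/121 = 2.
Foot = (8, 7, -14) − 2·(6, 6, -7) = (-4, -5, 0).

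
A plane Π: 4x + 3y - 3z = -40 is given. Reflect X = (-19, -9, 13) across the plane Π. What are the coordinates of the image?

λ = (n·X − d)/|n|² = (-142 − (-40))/34 = -3.
Reflection = X − 2λn = (-19, -9, 13) − (-6)·(4, 3, -3) = (5, 9, -5).

(5, 9, -5)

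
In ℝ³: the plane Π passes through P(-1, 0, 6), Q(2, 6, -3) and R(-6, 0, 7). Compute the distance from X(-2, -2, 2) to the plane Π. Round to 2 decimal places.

PQ = (3, 6, -9), PR = (-5, 0, 1); a normal to Π is PQ × PR = (6, 42, 30).
Using P: Π has equation 6x + 42y + 30z = 174.
n·X − d = (6)·(-2) + (42)·(-2) + (30)·(2) − 174 = -210; |n| = √2700.
Distance = |-210| / √2700 = 210/√2700 ≈ 4.04.

4.04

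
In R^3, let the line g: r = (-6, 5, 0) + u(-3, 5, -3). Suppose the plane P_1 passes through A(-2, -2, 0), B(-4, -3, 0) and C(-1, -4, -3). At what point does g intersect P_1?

AB = (-2, -1, 0), AC = (1, -2, -3); a normal to P_1 is AB × AC = (3, -6, 5).
Using A: P_1 has equation 3x - 6y + 5z = 6.
Substitute r = (-6, 5, 0) + t(-3, 5, -3) into the plane: -48 + (-54)t = 6, so t = -1.
Intersection: (-6, 5, 0) + (-1)·(-3, 5, -3) = (-3, 0, 3).

(-3, 0, 3)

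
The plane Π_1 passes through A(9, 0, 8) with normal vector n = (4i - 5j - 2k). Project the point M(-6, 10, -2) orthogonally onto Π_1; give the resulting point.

Π_1: n·r = n·A gives 4x - 5y - 2z = 20.
Foot = M − λn with λ = (n·M − d)/|n|² = (-70 − 20)/45 = -2.
Foot = (-6, 10, -2) − (-2)·(4, -5, -2) = (2, 0, -6).

(2, 0, -6)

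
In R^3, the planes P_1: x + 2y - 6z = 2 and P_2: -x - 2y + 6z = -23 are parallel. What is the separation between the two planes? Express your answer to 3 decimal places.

3.280

Rescale P_2 by 1/(-1): x + 2y - 6z = 23. Then distance = |2 − 23| / √41 ≈ 3.280.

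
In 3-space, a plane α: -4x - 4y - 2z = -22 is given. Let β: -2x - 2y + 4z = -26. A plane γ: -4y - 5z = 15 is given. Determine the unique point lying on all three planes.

(7, 0, -3)

Solving the 3×3 linear system -4x - 4y - 2z = -22, -2x - 2y + 4z = -26, -4y - 5z = 15 (e.g. by elimination or Cramer's rule, determinant = -80) gives (7, 0, -3).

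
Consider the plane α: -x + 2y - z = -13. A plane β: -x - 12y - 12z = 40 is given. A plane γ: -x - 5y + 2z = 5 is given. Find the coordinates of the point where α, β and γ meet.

Solving the 3×3 linear system -x + 2y - z = -13, -x - 12y - 12z = 40, -x - 5y + 2z = 5 (e.g. by elimination or Cramer's rule, determinant = 119) gives (8, -3, -1).

(8, -3, -1)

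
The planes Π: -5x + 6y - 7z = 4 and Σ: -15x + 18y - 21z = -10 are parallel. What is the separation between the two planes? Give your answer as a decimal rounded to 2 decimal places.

Rescale Σ by 1/3: -5x + 6y - 7z = -10/3. Then distance = |4 − (-10/3)| / √110 ≈ 0.70.

0.70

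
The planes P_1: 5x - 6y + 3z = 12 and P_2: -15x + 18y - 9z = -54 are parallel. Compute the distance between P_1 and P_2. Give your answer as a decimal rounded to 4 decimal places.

0.7171

Rescale P_2 by 1/(-3): 5x - 6y + 3z = 18. Then distance = |12 − 18| / √70 ≈ 0.7171.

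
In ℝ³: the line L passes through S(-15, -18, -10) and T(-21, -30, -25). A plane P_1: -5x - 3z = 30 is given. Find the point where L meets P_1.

(-9, -6, 5)

A direction vector for L is T − S = (-6, -12, -15).
Substitute r = (-15, -18, -10) + t(-6, -12, -15) into the plane: 105 + 75t = 30, so t = -1.
Intersection: (-15, -18, -10) + (-1)·(-6, -12, -15) = (-9, -6, 5).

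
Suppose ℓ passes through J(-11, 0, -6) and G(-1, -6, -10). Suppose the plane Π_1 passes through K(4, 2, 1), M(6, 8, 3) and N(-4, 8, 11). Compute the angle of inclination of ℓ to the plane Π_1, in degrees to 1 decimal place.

A direction vector for ℓ is G − J = (10, -6, -4).
KM = (2, 6, 2), KN = (-8, 6, 10); a normal to Π_1 is KM × KN = (48, -36, 60).
Using K: Π_1 has equation 48x - 36y + 60z = 180.
sin θ = |n·v| / (|n||v|) = |456| / (√7200 · √152) = 0.43589.
θ ≈ 25.8°.

25.8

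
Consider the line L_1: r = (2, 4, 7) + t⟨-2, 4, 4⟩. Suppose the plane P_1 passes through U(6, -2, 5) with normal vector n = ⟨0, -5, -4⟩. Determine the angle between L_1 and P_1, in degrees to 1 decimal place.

P_1: n·r = n·U gives -5y - 4z = -10.
sin θ = |n·v| / (|n||v|) = |-36| / (√41 · √36) = 0.93704.
θ ≈ 69.6°.

69.6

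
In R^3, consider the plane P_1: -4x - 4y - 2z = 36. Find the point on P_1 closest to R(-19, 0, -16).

(-11, 8, -12)

Foot = R − λn with λ = (n·R − d)/|n|² = (108 − 36)/36 = 2.
Foot = (-19, 0, -16) − 2·(-4, -4, -2) = (-11, 8, -12).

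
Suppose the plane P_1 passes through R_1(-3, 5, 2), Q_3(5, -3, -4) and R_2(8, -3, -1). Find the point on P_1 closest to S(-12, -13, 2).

R_1Q_3 = (8, -8, -6), R_1R_2 = (11, -8, -3); a normal to P_1 is R_1Q_3 × R_1R_2 = (-24, -42, 24).
Using R_1: P_1 has equation -24x - 42y + 24z = -90.
Foot = S − λn with λ = (n·S − d)/|n|² = (882 − (-90))/2916 = 1/3.
Foot = (-12, -13, 2) − (1/3)·(-24, -42, 24) = (-4, 1, -6).

(-4, 1, -6)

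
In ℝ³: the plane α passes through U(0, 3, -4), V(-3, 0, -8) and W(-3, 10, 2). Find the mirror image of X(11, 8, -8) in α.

(7, -4, 4)

UV = (-3, -3, -4), UW = (-3, 7, 6); a normal to α is UV × UW = (10, 30, -30).
Using U: α has equation 10x + 30y - 30z = 210.
λ = (n·X − d)/|n|² = (590 − 210)/1900 = 1/5.
Reflection = X − 2λn = (11, 8, -8) − (2/5)·(10, 30, -30) = (7, -4, 4).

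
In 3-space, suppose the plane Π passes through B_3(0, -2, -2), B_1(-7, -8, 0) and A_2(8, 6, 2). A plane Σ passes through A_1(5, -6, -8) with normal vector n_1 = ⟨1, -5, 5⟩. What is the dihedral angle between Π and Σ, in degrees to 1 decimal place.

45.6

B_3B_1 = (-7, -6, 2), B_3A_2 = (8, 8, 4); a normal to Π is B_3B_1 × B_3A_2 = (-40, 44, -8).
Using B_3: Π has equation -40x + 44y - 8z = -72.
Σ: n_1·r = n_1·A_1 gives x - 5y + 5z = -5.
cos θ = |n₁·n₂| / (|n₁||n₂|) = |-300| / (√3600 · √51).
θ = arccos(0.70014) ≈ 45.6°.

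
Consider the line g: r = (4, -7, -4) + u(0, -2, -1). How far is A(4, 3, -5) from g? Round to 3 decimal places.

Taking (4, -7, -4) on g with direction v = (0, -2, -1): w = A − (4, -7, -4) = (0, 10, -1), and w × v = (-12, 0, 0).
Distance = |w × v| / |v| = √144 / √5 ≈ 5.367.

5.367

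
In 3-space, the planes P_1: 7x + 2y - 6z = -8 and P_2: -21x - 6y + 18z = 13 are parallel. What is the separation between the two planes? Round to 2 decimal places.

0.39

Rescale P_2 by 1/(-3): 7x + 2y - 6z = -13/3. Then distance = |-8 − (-13/3)| / √89 ≈ 0.39.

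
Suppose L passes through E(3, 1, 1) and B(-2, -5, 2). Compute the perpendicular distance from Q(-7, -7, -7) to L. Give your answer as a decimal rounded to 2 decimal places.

A direction vector for L is B − E = (-5, -6, 1).
Taking (3, 1, 1) on L with direction v = (-5, -6, 1): w = Q − (3, 1, 1) = (-10, -8, -8), and w × v = (-56, 50, 20).
Distance = |w × v| / |v| = √6036 / √62 ≈ 9.87.

9.87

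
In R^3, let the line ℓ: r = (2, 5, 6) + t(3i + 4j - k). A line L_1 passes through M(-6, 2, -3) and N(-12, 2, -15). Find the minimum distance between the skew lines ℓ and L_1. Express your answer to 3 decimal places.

A direction vector for L_1 is N − M = (-6, 0, -12).
Common perpendicular direction n = (3, 4, -1) × (-6, 0, -12) = (-48, 42, 24).
With w = (-6, 2, -3) − (2, 5, 6) = (-8, -3, -9), w · n = 42.
Distance = |w · n| / |n| = |42| / √4644 ≈ 0.616.

0.616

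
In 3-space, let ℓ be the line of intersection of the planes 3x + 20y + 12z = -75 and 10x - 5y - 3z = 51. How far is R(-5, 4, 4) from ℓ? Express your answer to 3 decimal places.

12.109

Direction of ℓ: (3, 20, 12) × (10, -5, -3) = (0, 129, -215).
A point on ℓ: solving the two plane equations with y = -6 gives (3, -6, 3).
Taking (3, -6, 3) on ℓ with direction v = (0, 129, -215): w = R − (3, -6, 3) = (-8, 10, 1), and w × v = (-2279, -1720, -1032).
Distance = |w × v| / |v| = √9217265 / √62866 ≈ 12.109.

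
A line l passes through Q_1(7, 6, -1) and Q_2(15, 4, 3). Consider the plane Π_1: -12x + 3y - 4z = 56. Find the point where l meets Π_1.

A direction vector for l is Q_2 − Q_1 = (8, -2, 4).
Substitute r = (7, 6, -1) + t(8, -2, 4) into the plane: -62 + (-118)t = 56, so t = -1.
Intersection: (7, 6, -1) + (-1)·(8, -2, 4) = (-1, 8, -5).

(-1, 8, -5)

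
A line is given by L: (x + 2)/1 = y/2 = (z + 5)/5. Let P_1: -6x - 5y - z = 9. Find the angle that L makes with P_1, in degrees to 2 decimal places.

L has direction (1, 2, 5) through (-2, 0, -5).
sin θ = |n·v| / (|n||v|) = |-21| / (√62 · √30) = 0.48693.
θ ≈ 29.14°.

29.14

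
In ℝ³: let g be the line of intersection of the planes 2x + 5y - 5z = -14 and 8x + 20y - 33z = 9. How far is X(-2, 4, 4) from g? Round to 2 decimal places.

13.61

Direction of g: (2, 5, -5) × (8, 20, -33) = (-65, 26, 0).
A point on g: solving the two plane equations with x = -7 gives (-7, -5, -5).
Taking (-7, -5, -5) on g with direction v = (-65, 26, 0): w = X − (-7, -5, -5) = (5, 9, 9), and w × v = (-234, -585, 715).
Distance = |w × v| / |v| = √908206 / √4901 ≈ 13.61.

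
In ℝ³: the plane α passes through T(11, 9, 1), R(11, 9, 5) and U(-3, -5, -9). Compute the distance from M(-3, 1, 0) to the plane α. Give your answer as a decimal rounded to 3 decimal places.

TR = (0, 0, 4), TU = (-14, -14, -10); a normal to α is TR × TU = (56, -56, 0).
Using T: α has equation 56x - 56y = 112.
n·M − d = (56)·(-3) + (-56)·(1) + (0)·(0) − 112 = -336; |n| = √6272.
Distance = |-336| / √6272 = 336/√6272 ≈ 4.243.

4.243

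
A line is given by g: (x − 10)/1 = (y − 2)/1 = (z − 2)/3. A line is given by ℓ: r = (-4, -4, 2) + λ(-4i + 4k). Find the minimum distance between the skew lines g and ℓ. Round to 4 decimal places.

g has direction (1, 1, 3) through (10, 2, 2).
Common perpendicular direction n = (1, 1, 3) × (-4, 0, 4) = (4, -16, 4).
With w = (-4, -4, 2) − (10, 2, 2) = (-14, -6, 0), w · n = 40.
Distance = |w · n| / |n| = |40| / √288 ≈ 2.3570.

2.3570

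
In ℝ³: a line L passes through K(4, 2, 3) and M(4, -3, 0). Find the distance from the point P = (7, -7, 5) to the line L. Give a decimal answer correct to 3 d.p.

7.019

A direction vector for L is M − K = (0, -5, -3).
Taking (4, 2, 3) on L with direction v = (0, -5, -3): w = P − (4, 2, 3) = (3, -9, 2), and w × v = (37, 9, -15).
Distance = |w × v| / |v| = √1675 / √34 ≈ 7.019.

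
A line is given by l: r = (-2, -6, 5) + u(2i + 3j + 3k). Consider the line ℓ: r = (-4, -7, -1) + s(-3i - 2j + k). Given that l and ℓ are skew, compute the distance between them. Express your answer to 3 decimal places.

Common perpendicular direction n = (2, 3, 3) × (-3, -2, 1) = (9, -11, 5).
With w = (-4, -7, -1) − (-2, -6, 5) = (-2, -1, -6), w · n = -37.
Distance = |w · n| / |n| = |-37| / √227 ≈ 2.456.

2.456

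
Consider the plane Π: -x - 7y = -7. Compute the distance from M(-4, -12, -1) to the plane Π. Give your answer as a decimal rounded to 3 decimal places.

n·M − d = (-1)·(-4) + (-7)·(-12) + (0)·(-1) − (-7) = 95; |n| = √50.
Distance = |95| / √50 = 95/√50 ≈ 13.435.

13.435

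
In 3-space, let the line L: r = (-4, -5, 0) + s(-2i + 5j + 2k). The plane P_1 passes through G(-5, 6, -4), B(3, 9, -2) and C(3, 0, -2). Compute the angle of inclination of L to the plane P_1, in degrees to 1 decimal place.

GB = (8, 3, 2), GC = (8, -6, 2); a normal to P_1 is GB × GC = (18, 0, -72).
Using G: P_1 has equation 18x - 72z = 198.
sin θ = |n·v| / (|n||v|) = |-180| / (√5508 · √33) = 0.42220.
θ ≈ 25.0°.

25.0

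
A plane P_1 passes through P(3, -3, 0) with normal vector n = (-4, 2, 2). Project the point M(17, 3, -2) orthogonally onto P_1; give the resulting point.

P_1: n·r = n·P gives -4x + 2y + 2z = -18.
Foot = M − λn with λ = (n·M − d)/|n|² = (-66 − (-18))/24 = -2.
Foot = (17, 3, -2) − (-2)·(-4, 2, 2) = (9, 7, 2).

(9, 7, 2)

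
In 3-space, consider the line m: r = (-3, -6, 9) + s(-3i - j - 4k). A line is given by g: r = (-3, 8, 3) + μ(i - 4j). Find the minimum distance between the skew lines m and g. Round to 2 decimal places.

Common perpendicular direction n = (-3, -1, -4) × (1, -4, 0) = (-16, -4, 13).
With w = (-3, 8, 3) − (-3, -6, 9) = (0, 14, -6), w · n = -134.
Distance = |w · n| / |n| = |-134| / √441 ≈ 6.38.

6.38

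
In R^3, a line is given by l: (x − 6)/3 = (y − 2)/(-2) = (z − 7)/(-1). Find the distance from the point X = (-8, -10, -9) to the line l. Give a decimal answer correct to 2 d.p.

24.41

l has direction (3, -2, -1) through (6, 2, 7).
Taking (6, 2, 7) on l with direction v = (3, -2, -1): w = X − (6, 2, 7) = (-14, -12, -16), and w × v = (-20, -62, 64).
Distance = |w × v| / |v| = √8340 / √14 ≈ 24.41.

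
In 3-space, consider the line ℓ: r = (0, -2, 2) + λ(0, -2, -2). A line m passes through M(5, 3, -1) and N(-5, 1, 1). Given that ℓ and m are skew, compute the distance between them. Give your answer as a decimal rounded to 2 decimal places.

4.08

A direction vector for m is N − M = (-10, -2, 2).
Common perpendicular direction n = (0, -2, -2) × (-10, -2, 2) = (-8, 20, -20).
With w = (5, 3, -1) − (0, -2, 2) = (5, 5, -3), w · n = 120.
Distance = |w · n| / |n| = |120| / √864 ≈ 4.08.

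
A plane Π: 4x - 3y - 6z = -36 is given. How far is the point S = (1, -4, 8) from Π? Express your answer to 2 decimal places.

n·S − d = (4)·(1) + (-3)·(-4) + (-6)·(8) − (-36) = 4; |n| = √61.
Distance = |4| / √61 = 4/√61 ≈ 0.51.

0.51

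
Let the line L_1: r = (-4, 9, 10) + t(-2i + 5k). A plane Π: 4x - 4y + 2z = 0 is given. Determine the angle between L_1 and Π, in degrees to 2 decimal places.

3.55

sin θ = |n·v| / (|n||v|) = |2| / (√36 · √29) = 0.06190.
θ ≈ 3.55°.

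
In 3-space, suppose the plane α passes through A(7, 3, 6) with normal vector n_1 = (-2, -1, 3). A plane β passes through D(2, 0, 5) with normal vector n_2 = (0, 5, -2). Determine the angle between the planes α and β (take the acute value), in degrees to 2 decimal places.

α: n_1·r = n_1·A gives -2x - y + 3z = 1.
β: n_2·r = n_2·D gives 5y - 2z = -10.
cos θ = |n₁·n₂| / (|n₁||n₂|) = |-11| / (√14 · √29).
θ = arccos(0.54592) ≈ 56.91°.

56.91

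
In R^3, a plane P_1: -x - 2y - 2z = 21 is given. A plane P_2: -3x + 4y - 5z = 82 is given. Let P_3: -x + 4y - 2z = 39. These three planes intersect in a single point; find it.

Solving the 3×3 linear system -x - 2y - 2z = 21, -3x + 4y - 5z = 82, -x + 4y - 2z = 39 (e.g. by elimination or Cramer's rule, determinant = 6) gives (-5, 3, -11).

(-5, 3, -11)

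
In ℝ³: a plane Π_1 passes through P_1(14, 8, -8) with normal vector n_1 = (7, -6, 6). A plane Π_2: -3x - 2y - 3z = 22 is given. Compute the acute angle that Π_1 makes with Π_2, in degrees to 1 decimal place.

Π_1: n_1·r = n_1·P_1 gives 7x - 6y + 6z = 2.
cos θ = |n₁·n₂| / (|n₁||n₂|) = |-27| / (√121 · √22).
θ = arccos(0.52331) ≈ 58.4°.

58.4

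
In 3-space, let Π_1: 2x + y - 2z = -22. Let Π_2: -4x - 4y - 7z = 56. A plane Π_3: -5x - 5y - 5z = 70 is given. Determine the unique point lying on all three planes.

Solving the 3×3 linear system 2x + y - 2z = -22, -4x - 4y - 7z = 56, -5x - 5y - 5z = 70 (e.g. by elimination or Cramer's rule, determinant = -15) gives (-8, -6, 0).

(-8, -6, 0)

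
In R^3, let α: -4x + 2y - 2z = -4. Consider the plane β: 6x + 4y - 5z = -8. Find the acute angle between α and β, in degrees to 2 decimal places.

cos θ = |n₁·n₂| / (|n₁||n₂|) = |-6| / (√24 · √77).
θ = arccos(0.13957) ≈ 81.98°.

81.98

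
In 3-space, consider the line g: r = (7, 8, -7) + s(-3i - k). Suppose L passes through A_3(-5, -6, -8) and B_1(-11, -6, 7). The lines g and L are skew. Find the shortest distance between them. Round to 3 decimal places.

A direction vector for L is B_1 − A_3 = (-6, 0, 15).
Common perpendicular direction n = (-3, 0, -1) × (-6, 0, 15) = (0, 51, 0).
With w = (-5, -6, -8) − (7, 8, -7) = (-12, -14, -1), w · n = -714.
Distance = |w · n| / |n| = |-714| / √2601 ≈ 14.000.

14.000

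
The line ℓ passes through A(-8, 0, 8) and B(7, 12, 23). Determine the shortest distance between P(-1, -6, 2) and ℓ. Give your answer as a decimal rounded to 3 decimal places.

10.749

A direction vector for ℓ is B − A = (15, 12, 15).
Taking (-8, 0, 8) on ℓ with direction v = (15, 12, 15): w = P − (-8, 0, 8) = (7, -6, -6), and w × v = (-18, -195, 174).
Distance = |w × v| / |v| = √68625 / √594 ≈ 10.749.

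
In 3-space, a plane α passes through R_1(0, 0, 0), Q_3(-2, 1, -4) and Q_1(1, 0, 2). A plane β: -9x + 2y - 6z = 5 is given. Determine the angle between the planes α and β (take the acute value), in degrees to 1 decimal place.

60.8

R_1Q_3 = (-2, 1, -4), R_1Q_1 = (1, 0, 2); a normal to α is R_1Q_3 × R_1Q_1 = (2, 0, -1).
Using R_1: α has equation 2x - z = 0.
cos θ = |n₁·n₂| / (|n₁||n₂|) = |-12| / (√5 · √121).
θ = arccos(0.48787) ≈ 60.8°.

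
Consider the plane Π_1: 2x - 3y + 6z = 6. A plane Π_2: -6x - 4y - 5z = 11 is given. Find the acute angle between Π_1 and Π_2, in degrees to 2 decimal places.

cos θ = |n₁·n₂| / (|n₁||n₂|) = |-30| / (√49 · √77).
θ = arccos(0.48840) ≈ 60.76°.

60.76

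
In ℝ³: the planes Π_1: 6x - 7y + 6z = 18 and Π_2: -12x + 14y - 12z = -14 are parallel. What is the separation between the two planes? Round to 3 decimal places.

Rescale Π_2 by 1/(-2): 6x - 7y + 6z = 7. Then distance = |18 − 7| / √121 ≈ 1.000.

1.000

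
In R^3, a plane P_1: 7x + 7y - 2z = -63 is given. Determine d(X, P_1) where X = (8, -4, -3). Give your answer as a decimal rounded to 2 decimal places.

n·X − d = (7)·(8) + (7)·(-4) + (-2)·(-3) − (-63) = 97; |n| = √102.
Distance = |97| / √102 = 97/√102 ≈ 9.60.

9.60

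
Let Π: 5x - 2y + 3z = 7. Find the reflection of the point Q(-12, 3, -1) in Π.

(8, -5, 11)

λ = (n·Q − d)/|n|² = (-69 − 7)/38 = -2.
Reflection = Q − 2λn = (-12, 3, -1) − (-4)·(5, -2, 3) = (8, -5, 11).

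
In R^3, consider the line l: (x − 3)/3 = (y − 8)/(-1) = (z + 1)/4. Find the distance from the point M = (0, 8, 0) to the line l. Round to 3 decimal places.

3.006

l has direction (3, -1, 4) through (3, 8, -1).
Taking (3, 8, -1) on l with direction v = (3, -1, 4): w = M − (3, 8, -1) = (-3, 0, 1), and w × v = (1, 15, 3).
Distance = |w × v| / |v| = √235 / √26 ≈ 3.006.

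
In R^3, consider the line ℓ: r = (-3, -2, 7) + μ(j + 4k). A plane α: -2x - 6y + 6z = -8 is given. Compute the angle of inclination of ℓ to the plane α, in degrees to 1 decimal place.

sin θ = |n·v| / (|n||v|) = |18| / (√76 · √17) = 0.50077.
θ ≈ 30.1°.

30.1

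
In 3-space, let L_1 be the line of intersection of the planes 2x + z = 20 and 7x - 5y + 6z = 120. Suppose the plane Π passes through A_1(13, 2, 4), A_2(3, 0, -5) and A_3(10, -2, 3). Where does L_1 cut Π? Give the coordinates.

(8, -8, 4)

Direction of L_1: (2, 0, 1) × (7, -5, 6) = (5, -5, -10).
A point on L_1: solving the two plane equations with x = 5 gives (5, -5, 10).
A_1A_2 = (-10, -2, -9), A_1A_3 = (-3, -4, -1); a normal to Π is A_1A_2 × A_1A_3 = (-34, 17, 34).
Using A_1: Π has equation -34x + 17y + 34z = -272.
Substitute r = (5, -5, 10) + t(5, -5, -10) into the plane: 85 + (-595)t = -272, so t = 3/5.
Intersection: (5, -5, 10) + (3/5)·(5, -5, -10) = (8, -8, 4).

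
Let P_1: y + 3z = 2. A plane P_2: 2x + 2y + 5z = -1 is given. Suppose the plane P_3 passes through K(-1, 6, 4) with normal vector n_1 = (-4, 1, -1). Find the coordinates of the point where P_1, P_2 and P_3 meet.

P_3: n_1·r = n_1·K gives -4x + y - z = 6.
Solving the 3×3 linear system y + 3z = 2, 2x + 2y + 5z = -1, -4x + y - z = 6 (e.g. by elimination or Cramer's rule, determinant = 12) gives (-2, -1, 1).

(-2, -1, 1)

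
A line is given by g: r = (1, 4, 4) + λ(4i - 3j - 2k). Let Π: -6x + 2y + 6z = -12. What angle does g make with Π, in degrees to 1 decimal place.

63.5

sin θ = |n·v| / (|n||v|) = |-42| / (√76 · √29) = 0.89463.
θ ≈ 63.5°.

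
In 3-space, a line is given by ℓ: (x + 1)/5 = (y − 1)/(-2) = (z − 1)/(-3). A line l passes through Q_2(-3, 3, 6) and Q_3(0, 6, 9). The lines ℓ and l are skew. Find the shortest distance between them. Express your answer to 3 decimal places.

ℓ has direction (5, -2, -3) through (-1, 1, 1).
A direction vector for l is Q_3 − Q_2 = (3, 3, 3).
Common perpendicular direction n = (5, -2, -3) × (3, 3, 3) = (3, -24, 21).
With w = (-3, 3, 6) − (-1, 1, 1) = (-2, 2, 5), w · n = 51.
Distance = |w · n| / |n| = |51| / √1026 ≈ 1.592.

1.592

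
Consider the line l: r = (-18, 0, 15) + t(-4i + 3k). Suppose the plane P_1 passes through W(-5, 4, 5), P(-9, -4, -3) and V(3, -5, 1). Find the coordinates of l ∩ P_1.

(-2, 0, 3)

WP = (-4, -8, -8), WV = (8, -9, -4); a normal to P_1 is WP × WV = (-40, -80, 100).
Using W: P_1 has equation -40x - 80y + 100z = 380.
Substitute r = (-18, 0, 15) + t(-4, 0, 3) into the plane: 2220 + 460t = 380, so t = -4.
Intersection: (-18, 0, 15) + (-4)·(-4, 0, 3) = (-2, 0, 3).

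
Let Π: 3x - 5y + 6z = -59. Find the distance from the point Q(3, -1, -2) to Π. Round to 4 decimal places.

n·Q − d = (3)·(3) + (-5)·(-1) + (6)·(-2) − (-59) = 61; |n| = √70.
Distance = |61| / √70 = 61/√70 ≈ 7.2909.

7.2909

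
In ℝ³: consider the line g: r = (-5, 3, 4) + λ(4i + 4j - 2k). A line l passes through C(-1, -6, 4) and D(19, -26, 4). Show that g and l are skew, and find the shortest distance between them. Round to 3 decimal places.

A direction vector for l is D − C = (20, -20, 0).
Common perpendicular direction n = (4, 4, -2) × (20, -20, 0) = (-40, -40, -160).
With w = (-1, -6, 4) − (-5, 3, 4) = (4, -9, 0), w · n = 200.
Since n ≠ 0 the lines are not parallel, and w · n = 200 ≠ 0 so they do not intersect; hence they are skew.
Distance = |w · n| / |n| = |200| / √28800 ≈ 1.179.

1.179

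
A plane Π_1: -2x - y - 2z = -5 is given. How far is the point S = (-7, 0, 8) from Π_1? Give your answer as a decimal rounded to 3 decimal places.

n·S − d = (-2)·(-7) + (-1)·(0) + (-2)·(8) − (-5) = 3; |n| = √9.
Distance = |3| / √9 = 3/√9 ≈ 1.000.

1.000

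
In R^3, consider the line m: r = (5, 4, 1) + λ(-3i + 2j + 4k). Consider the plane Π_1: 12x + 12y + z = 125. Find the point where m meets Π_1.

(11, 0, -7)

Substitute r = (5, 4, 1) + t(-3, 2, 4) into the plane: 109 + (-8)t = 125, so t = -2.
Intersection: (5, 4, 1) + (-2)·(-3, 2, 4) = (11, 0, -7).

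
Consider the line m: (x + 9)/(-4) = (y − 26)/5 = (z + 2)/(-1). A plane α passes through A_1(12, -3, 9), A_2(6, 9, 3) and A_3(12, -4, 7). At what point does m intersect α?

m has direction (-4, 5, -1) through (-9, 26, -2).
A_1A_2 = (-6, 12, -6), A_1A_3 = (0, -1, -2); a normal to α is A_1A_2 × A_1A_3 = (-30, -12, 6).
Using A_1: α has equation -30x - 12y + 6z = -270.
Substitute r = (-9, 26, -2) + t(-4, 5, -1) into the plane: -54 + 54t = -270, so t = -4.
Intersection: (-9, 26, -2) + (-4)·(-4, 5, -1) = (7, 6, 2).

(7, 6, 2)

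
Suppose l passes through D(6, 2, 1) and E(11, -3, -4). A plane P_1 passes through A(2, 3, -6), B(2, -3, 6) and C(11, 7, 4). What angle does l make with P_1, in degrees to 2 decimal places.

A direction vector for l is E − D = (5, -5, -5).
AB = (0, -6, 12), AC = (9, 4, 10); a normal to P_1 is AB × AC = (-108, 108, 54).
Using A: P_1 has equation -108x + 108y + 54z = -216.
sin θ = |n·v| / (|n||v|) = |-1350| / (√26244 · √75) = 0.96225.
θ ≈ 74.21°.

74.21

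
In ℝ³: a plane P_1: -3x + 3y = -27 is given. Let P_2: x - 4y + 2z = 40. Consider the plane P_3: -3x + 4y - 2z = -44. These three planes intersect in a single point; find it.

Solving the 3×3 linear system -3x + 3y = -27, x - 4y + 2z = 40, -3x + 4y - 2z = -44 (e.g. by elimination or Cramer's rule, determinant = -12) gives (2, -7, 5).

(2, -7, 5)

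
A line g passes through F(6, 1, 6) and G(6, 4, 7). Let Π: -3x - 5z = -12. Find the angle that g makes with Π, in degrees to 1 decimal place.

15.7

A direction vector for g is G − F = (0, 3, 1).
sin θ = |n·v| / (|n||v|) = |-5| / (√34 · √10) = 0.27116.
θ ≈ 15.7°.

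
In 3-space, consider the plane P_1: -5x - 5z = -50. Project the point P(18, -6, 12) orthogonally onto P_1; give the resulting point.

Foot = P − λn with λ = (n·P − d)/|n|² = (-150 − (-50))/50 = -2.
Foot = (18, -6, 12) − (-2)·(-5, 0, -5) = (8, -6, 2).

(8, -6, 2)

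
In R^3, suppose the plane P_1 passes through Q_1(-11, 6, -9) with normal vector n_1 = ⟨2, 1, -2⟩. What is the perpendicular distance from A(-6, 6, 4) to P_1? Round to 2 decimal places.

5.33

P_1: n_1·r = n_1·Q_1 gives 2x + y - 2z = 2.
n·A − d = (2)·(-6) + (1)·(6) + (-2)·(4) − 2 = -16; |n| = √9.
Distance = |-16| / √9 = 16/√9 ≈ 5.33.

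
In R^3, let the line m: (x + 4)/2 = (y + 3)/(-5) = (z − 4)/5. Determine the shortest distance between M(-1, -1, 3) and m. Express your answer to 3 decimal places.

3.536

m has direction (2, -5, 5) through (-4, -3, 4).
Taking (-4, -3, 4) on m with direction v = (2, -5, 5): w = M − (-4, -3, 4) = (3, 2, -1), and w × v = (5, -17, -19).
Distance = |w × v| / |v| = √675 / √54 ≈ 3.536.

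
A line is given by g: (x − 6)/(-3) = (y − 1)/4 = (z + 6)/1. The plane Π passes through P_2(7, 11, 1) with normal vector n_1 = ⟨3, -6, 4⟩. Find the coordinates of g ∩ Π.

g has direction (-3, 4, 1) through (6, 1, -6).
Π: n_1·r = n_1·P_2 gives 3x - 6y + 4z = -41.
Substitute r = (6, 1, -6) + t(-3, 4, 1) into the plane: -12 + (-29)t = -41, so t = 1.
Intersection: (6, 1, -6) + 1·(-3, 4, 1) = (3, 5, -5).

(3, 5, -5)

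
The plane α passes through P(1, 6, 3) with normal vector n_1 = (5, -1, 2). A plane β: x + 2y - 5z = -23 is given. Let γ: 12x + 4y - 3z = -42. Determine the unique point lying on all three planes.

(-1, -6, 2)

α: n_1·r = n_1·P gives 5x - y + 2z = 5.
Solving the 3×3 linear system 5x - y + 2z = 5, x + 2y - 5z = -23, 12x + 4y - 3z = -42 (e.g. by elimination or Cramer's rule, determinant = 87) gives (-1, -6, 2).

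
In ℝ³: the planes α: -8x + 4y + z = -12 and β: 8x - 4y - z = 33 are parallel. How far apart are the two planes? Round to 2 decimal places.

2.33

Rescale β by 1/(-1): -8x + 4y + z = -33. Then distance = |-12 − (-33)| / √81 ≈ 2.33.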